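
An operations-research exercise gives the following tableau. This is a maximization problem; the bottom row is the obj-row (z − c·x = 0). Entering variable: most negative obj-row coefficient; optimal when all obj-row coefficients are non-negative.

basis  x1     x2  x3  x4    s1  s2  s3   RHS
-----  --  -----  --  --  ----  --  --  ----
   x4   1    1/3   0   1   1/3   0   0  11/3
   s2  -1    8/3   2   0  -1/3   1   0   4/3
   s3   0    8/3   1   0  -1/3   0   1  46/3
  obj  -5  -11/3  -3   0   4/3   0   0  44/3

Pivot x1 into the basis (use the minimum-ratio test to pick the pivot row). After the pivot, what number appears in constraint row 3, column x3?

1

Ratio test on column x1 — row 1: (11/3)/1 = 11/3; row 2: entry -1 ≤ 0; row 3: entry 0 ≤ 0. Minimum is 11/3 at row 1 (x4 leaves); pivot element 1.
Divide row 1 by 1; eliminate column x1 from the other rows.
Row 3 update in column x3: 1 − 0·0 = 1.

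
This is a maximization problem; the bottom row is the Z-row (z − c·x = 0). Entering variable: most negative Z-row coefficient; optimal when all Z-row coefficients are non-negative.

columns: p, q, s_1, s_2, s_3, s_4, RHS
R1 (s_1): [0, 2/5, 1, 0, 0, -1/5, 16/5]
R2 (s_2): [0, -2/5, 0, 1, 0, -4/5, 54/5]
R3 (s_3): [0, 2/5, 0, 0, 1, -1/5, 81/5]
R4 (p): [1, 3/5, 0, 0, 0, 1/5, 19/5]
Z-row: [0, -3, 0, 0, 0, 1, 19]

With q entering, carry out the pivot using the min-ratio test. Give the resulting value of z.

Ratio test on column q — row 1: (16/5)/(2/5) = 8; row 2: entry -2/5 ≤ 0; row 3: (81/5)/(2/5) = 81/2; row 4: (19/5)/(3/5) = 19/3. Minimum is 19/3 at row 4 (p leaves); pivot element 3/5.
Pivot on row 4; the Z-row RHS becomes 19 − (-3)·(19/3) = 38.

38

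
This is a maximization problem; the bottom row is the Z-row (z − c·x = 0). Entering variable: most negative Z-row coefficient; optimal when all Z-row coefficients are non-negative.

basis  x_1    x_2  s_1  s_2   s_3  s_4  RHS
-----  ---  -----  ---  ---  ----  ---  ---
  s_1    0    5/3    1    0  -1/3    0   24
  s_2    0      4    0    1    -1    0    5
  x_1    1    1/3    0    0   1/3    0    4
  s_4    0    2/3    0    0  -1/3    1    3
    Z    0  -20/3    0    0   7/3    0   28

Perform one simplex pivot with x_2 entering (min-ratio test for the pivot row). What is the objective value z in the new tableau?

109/3

Ratio test on column x_2 — row 1: 24/(5/3) = 72/5; row 2: 5/4 = 5/4; row 3: 4/(1/3) = 12; row 4: 3/(2/3) = 9/2. Minimum is 5/4 at row 2 (s_2 leaves); pivot element 4.
Pivot on row 2; the Z-row RHS becomes 28 − (-20/3)·(5/4) = 109/3.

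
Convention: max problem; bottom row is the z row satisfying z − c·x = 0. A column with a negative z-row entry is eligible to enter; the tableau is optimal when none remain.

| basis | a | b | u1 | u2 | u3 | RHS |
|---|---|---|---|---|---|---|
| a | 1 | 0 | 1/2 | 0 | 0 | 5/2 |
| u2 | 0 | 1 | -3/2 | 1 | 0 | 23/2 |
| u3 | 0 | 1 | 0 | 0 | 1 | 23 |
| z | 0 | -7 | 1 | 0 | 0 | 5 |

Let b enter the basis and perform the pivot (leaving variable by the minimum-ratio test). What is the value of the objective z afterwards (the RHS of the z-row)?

Ratio test on column b — row 1: entry 0 ≤ 0; row 2: (23/2)/1 = 23/2; row 3: 23/1 = 23. Minimum is 23/2 at row 2 (u2 leaves); pivot element 1.
Pivot on row 2; the z-row RHS becomes 5 − (-7)·(23/2) = 171/2.

171/2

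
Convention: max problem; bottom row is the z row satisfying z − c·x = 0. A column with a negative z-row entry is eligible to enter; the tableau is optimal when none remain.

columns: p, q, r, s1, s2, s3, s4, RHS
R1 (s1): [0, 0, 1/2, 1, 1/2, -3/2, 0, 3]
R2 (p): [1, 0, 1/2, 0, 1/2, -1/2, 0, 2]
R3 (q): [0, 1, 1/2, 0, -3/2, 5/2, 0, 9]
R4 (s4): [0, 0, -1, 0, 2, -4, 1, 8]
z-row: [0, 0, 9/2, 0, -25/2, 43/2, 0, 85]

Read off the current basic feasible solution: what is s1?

3

s1 is basic (row 1); its value is the RHS of that row, 3.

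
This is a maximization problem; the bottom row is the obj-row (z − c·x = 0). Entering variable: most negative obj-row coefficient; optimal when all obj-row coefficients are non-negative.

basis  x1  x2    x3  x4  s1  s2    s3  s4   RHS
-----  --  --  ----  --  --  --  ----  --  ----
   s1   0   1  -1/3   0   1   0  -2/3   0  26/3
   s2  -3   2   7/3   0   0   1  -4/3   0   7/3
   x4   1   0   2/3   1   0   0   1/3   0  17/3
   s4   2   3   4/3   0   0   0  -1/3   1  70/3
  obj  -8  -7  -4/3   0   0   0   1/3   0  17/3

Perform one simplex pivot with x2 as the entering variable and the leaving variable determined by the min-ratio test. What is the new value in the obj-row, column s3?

Ratio test on column x2 — row 1: (26/3)/1 = 26/3; row 2: (7/3)/2 = 7/6; row 3: entry 0 ≤ 0; row 4: (70/3)/3 = 70/9. Minimum is 7/6 at row 2 (s2 leaves); pivot element 2.
Divide row 2 by 2; eliminate column x2 from the other rows.
obj-row update in column s3: 1/3 − (-7)·(-2/3) = -13/3.

-13/3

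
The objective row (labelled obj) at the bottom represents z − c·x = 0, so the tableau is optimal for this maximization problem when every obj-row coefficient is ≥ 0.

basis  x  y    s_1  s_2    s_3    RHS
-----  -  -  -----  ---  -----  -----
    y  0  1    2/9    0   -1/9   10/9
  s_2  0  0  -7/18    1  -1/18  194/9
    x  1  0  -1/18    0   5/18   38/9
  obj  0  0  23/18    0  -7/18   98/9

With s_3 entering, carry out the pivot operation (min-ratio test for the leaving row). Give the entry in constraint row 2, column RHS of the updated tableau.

112/5

Ratio test on column s_3 — row 1: entry -1/9 ≤ 0; row 2: entry -1/18 ≤ 0; row 3: (38/9)/(5/18) = 76/5. Minimum is 76/5 at row 3 (x leaves); pivot element 5/18.
Divide row 3 by 5/18; eliminate column s_3 from the other rows.
Row 2 update in column RHS: 194/9 − (-1/18)·(76/5) = 112/5.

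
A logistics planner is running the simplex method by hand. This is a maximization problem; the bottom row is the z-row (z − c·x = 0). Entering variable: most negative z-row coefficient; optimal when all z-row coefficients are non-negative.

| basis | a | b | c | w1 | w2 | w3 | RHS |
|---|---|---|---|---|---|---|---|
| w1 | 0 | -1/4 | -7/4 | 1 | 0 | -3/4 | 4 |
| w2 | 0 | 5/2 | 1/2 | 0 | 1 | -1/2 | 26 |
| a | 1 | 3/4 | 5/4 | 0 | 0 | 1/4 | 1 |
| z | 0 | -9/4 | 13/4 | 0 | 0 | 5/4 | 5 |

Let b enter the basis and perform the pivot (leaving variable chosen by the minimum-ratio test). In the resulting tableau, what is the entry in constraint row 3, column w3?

1/3

Ratio test on column b — row 1: entry -1/4 ≤ 0; row 2: 26/(5/2) = 52/5; row 3: 1/(3/4) = 4/3. Minimum is 4/3 at row 3 (a leaves); pivot element 3/4.
Divide row 3 by 3/4; eliminate column b from the other rows.
In the new row 3, the w3 entry is the old entry divided by the pivot: (1/4)/(3/4) = 1/3.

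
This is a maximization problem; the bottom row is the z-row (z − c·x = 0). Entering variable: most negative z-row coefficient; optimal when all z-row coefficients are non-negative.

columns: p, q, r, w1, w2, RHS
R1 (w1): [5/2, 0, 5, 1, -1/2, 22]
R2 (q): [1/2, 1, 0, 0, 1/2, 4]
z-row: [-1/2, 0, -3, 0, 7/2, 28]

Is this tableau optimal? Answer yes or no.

The z-row has a negative entry -3 in column r, so it is not optimal.

no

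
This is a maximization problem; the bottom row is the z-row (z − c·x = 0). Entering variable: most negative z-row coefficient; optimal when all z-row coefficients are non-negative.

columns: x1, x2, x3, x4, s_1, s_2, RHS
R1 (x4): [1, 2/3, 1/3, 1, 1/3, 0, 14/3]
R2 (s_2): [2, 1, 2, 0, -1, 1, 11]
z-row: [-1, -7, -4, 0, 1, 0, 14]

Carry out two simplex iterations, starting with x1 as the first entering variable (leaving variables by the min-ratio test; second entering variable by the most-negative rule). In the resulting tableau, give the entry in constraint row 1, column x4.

3/2

Ratio test on column x1 — row 1: (14/3)/1 = 14/3; row 2: 11/2 = 11/2. Minimum is 14/3 at row 1 (x4 leaves); pivot element 1.
Divide row 1 by 1; eliminate column x1 from the other rows.
Second iteration: most negative z-row entry is -19/3 in column x2, so x2 enters.
Ratio test on column x2 — row 1: (14/3)/(2/3) = 7; row 2: entry -1/3 ≤ 0. Minimum is 7 at row 1 (x1 leaves); pivot element 2/3.
Divide row 1 by 2/3; eliminate column x2 from the other rows.
After both pivots, the entry at constraint row 1, column x4 is 3/2.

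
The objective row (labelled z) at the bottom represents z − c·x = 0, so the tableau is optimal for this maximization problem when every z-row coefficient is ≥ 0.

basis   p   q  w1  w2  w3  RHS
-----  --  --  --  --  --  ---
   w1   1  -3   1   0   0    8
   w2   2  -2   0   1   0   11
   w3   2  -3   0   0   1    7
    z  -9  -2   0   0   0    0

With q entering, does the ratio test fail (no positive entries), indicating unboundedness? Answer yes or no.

yes

Every constraint-row entry in column q is ≤ 0, so increasing q is unbounded.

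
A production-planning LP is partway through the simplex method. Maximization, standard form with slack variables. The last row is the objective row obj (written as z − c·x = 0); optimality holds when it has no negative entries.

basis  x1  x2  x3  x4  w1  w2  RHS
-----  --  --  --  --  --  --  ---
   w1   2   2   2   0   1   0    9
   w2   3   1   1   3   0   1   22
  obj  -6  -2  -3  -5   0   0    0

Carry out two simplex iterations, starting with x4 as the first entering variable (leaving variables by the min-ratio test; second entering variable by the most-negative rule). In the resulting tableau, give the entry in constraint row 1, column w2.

0

Ratio test on column x4 — row 1: entry 0 ≤ 0; row 2: 22/3 = 22/3. Minimum is 22/3 at row 2 (w2 leaves); pivot element 3.
Divide row 2 by 3; eliminate column x4 from the other rows.
Second iteration: most negative obj-row entry is -4/3 in column x3, so x3 enters.
Ratio test on column x3 — row 1: 9/2 = 9/2; row 2: (22/3)/(1/3) = 22. Minimum is 9/2 at row 1 (w1 leaves); pivot element 2.
Divide row 1 by 2; eliminate column x3 from the other rows.
After both pivots, the entry at constraint row 1, column w2 is 0.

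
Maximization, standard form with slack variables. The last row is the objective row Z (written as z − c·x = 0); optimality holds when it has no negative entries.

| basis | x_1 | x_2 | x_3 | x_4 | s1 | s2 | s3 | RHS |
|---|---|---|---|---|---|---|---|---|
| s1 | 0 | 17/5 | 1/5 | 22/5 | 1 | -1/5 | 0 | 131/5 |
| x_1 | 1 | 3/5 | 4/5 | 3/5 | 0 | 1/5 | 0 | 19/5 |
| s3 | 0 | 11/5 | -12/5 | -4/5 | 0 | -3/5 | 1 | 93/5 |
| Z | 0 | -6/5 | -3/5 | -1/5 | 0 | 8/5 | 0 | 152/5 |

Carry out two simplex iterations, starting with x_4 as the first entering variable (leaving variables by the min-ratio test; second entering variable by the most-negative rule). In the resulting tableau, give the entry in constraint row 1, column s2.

Ratio test on column x_4 — row 1: (131/5)/(22/5) = 131/22; row 2: (19/5)/(3/5) = 19/3; row 3: entry -4/5 ≤ 0. Minimum is 131/22 at row 1 (s1 leaves); pivot element 22/5.
Divide row 1 by 22/5; eliminate column x_4 from the other rows.
Second iteration: most negative Z-row entry is -23/22 in column x_2, so x_2 enters.
Ratio test on column x_2 — row 1: (131/22)/(17/22) = 131/17; row 2: (5/22)/(3/22) = 5/3; row 3: (257/11)/(31/11) = 257/31. Minimum is 5/3 at row 2 (x_1 leaves); pivot element 3/22.
Divide row 2 by 3/22; eliminate column x_2 from the other rows.
After both pivots, the entry at constraint row 1, column s2 is -4/3.

-4/3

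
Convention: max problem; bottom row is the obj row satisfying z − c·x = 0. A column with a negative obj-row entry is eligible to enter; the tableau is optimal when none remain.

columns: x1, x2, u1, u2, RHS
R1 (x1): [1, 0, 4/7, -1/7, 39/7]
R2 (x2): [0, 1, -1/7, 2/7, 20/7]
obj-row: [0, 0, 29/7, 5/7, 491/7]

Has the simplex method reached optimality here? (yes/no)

yes

Every obj-row coefficient is ≥ 0, so the tableau is optimal.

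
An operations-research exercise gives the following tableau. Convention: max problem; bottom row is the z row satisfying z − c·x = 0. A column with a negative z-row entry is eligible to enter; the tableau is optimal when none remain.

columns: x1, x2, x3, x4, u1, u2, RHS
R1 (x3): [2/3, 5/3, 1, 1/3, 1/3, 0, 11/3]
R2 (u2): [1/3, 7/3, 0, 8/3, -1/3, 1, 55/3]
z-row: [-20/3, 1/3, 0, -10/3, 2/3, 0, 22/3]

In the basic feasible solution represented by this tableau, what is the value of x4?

x4 is not in the basis, so in the current basic feasible solution x4 = 0.

0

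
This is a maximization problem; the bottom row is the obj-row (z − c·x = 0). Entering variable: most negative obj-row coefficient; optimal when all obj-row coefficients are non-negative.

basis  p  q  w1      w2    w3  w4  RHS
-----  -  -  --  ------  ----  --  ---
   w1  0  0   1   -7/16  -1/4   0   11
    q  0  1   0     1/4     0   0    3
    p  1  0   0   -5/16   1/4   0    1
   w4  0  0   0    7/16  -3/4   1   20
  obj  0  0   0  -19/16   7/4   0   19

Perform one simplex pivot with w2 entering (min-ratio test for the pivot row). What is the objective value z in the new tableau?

133/4

Ratio test on column w2 — row 1: entry -7/16 ≤ 0; row 2: 3/(1/4) = 12; row 3: entry -5/16 ≤ 0; row 4: 20/(7/16) = 320/7. Minimum is 12 at row 2 (q leaves); pivot element 1/4.
Pivot on row 2; the obj-row RHS becomes 19 − (-19/16)·12 = 133/4.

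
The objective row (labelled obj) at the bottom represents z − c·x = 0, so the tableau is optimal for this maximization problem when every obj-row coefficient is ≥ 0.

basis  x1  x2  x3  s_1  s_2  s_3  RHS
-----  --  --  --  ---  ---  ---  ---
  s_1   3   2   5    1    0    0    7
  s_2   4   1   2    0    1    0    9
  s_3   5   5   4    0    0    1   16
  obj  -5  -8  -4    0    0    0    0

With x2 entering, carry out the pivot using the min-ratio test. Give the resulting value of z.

128/5

Ratio test on column x2 — row 1: 7/2 = 7/2; row 2: 9/1 = 9; row 3: 16/5 = 16/5. Minimum is 16/5 at row 3 (s_3 leaves); pivot element 5.
Pivot on row 3; the obj-row RHS becomes 0 − (-8)·(16/5) = 128/5.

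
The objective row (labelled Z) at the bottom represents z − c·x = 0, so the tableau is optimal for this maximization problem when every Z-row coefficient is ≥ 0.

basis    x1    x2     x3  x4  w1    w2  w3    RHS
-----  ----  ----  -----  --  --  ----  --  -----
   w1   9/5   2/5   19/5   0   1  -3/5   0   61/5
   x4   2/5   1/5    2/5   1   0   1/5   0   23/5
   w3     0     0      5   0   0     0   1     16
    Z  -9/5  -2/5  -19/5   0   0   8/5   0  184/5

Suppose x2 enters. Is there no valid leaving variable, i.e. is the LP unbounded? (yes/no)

no

Column x2 has positive entries in row(s) 1, 2, so the ratio test bounds it — not unbounded.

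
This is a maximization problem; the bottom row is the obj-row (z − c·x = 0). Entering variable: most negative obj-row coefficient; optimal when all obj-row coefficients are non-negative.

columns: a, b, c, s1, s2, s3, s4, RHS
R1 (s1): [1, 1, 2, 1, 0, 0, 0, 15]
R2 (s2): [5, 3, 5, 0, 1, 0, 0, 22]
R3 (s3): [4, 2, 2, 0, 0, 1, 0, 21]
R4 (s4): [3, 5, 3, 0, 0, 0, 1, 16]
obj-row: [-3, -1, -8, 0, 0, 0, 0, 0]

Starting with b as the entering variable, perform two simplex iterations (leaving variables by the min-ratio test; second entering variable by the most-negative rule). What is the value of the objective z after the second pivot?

Ratio test on column b — row 1: 15/1 = 15; row 2: 22/3 = 22/3; row 3: 21/2 = 21/2; row 4: 16/5 = 16/5. Minimum is 16/5 at row 4 (s4 leaves); pivot element 5.
Pivot on row 4; the obj-row RHS becomes 0 − (-1)·(16/5) = 16/5.
Next entering variable (most negative obj-row entry -37/5): c.
Ratio test on column c — row 1: (59/5)/(7/5) = 59/7; row 2: (62/5)/(16/5) = 31/8; row 3: (73/5)/(4/5) = 73/4; row 4: (16/5)/(3/5) = 16/3. Minimum is 31/8 at row 2 (s2 leaves); pivot element 16/5.
After the second pivot the obj-row RHS is 16/5 − (-37/5)·(31/8) = 255/8.

255/8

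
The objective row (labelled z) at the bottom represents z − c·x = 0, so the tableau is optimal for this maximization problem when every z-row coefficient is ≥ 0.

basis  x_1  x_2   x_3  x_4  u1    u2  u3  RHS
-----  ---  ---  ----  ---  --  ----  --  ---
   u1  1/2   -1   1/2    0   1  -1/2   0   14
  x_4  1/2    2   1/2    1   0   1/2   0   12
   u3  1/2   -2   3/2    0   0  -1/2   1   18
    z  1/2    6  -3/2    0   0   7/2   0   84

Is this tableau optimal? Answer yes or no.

no

The z-row has a negative entry -3/2 in column x_3, so it is not optimal.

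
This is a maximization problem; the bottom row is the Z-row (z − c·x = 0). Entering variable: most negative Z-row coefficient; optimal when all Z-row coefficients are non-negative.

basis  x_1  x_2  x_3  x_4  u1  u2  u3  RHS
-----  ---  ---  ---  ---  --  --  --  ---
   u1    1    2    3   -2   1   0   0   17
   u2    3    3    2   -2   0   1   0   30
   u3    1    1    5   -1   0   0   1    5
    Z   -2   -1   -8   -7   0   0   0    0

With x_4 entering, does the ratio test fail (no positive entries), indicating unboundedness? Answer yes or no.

Every constraint-row entry in column x_4 is ≤ 0, so increasing x_4 is unbounded.

yes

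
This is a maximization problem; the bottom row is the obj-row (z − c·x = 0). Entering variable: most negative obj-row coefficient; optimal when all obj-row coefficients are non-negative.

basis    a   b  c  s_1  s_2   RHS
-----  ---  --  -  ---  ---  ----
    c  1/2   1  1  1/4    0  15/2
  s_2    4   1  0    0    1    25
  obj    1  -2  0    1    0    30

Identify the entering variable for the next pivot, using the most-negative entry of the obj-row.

Negative obj-row entries: b: -2.
The most negative is -2 in column b, so b enters.

b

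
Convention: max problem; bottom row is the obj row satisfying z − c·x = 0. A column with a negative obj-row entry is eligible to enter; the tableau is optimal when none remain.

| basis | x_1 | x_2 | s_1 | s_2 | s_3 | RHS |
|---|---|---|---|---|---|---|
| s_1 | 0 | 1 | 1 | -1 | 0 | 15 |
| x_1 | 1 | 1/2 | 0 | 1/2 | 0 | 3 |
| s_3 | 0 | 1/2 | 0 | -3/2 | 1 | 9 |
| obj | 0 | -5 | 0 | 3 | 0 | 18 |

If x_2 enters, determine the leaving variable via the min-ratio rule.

x_1

Column x_2 entries and ratios — s_1: 15/1 = 15; x_1: 3/(1/2) = 6; s_3: 9/(1/2) = 18.
Smallest ratio is 6 in the row of x_1, so x_1 leaves.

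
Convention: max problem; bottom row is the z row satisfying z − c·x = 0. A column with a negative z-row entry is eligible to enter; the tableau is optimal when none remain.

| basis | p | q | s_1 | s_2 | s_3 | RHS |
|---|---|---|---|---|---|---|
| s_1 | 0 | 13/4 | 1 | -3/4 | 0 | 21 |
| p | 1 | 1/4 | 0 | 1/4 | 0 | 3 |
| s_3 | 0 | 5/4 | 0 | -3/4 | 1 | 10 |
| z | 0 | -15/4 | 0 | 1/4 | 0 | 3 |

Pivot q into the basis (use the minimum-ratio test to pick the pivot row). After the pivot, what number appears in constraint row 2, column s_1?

-1/13

Ratio test on column q — row 1: 21/(13/4) = 84/13; row 2: 3/(1/4) = 12; row 3: 10/(5/4) = 8. Minimum is 84/13 at row 1 (s_1 leaves); pivot element 13/4.
Divide row 1 by 13/4; eliminate column q from the other rows.
Row 2 update in column s_1: 0 − (1/4)·(4/13) = -1/13.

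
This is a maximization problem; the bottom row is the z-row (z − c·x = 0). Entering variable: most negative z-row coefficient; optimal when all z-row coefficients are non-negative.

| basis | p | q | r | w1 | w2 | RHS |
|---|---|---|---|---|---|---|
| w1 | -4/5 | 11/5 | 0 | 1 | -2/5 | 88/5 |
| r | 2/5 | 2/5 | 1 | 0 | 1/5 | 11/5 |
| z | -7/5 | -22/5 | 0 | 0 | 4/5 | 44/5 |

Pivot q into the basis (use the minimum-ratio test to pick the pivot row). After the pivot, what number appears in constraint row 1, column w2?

-3/2

Ratio test on column q — row 1: (88/5)/(11/5) = 8; row 2: (11/5)/(2/5) = 11/2. Minimum is 11/2 at row 2 (r leaves); pivot element 2/5.
Divide row 2 by 2/5; eliminate column q from the other rows.
Row 1 update in column w2: -2/5 − (11/5)·(1/2) = -3/2.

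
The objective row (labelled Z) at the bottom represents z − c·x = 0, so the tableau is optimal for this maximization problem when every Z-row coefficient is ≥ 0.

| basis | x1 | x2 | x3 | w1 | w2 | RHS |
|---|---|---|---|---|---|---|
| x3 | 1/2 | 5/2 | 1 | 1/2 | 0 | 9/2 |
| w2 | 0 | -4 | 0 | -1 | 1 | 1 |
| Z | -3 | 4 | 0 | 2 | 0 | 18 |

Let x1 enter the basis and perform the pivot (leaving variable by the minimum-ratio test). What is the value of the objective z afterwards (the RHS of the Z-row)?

Ratio test on column x1 — row 1: (9/2)/(1/2) = 9; row 2: entry 0 ≤ 0. Minimum is 9 at row 1 (x3 leaves); pivot element 1/2.
Pivot on row 1; the Z-row RHS becomes 18 − (-3)·9 = 45.

45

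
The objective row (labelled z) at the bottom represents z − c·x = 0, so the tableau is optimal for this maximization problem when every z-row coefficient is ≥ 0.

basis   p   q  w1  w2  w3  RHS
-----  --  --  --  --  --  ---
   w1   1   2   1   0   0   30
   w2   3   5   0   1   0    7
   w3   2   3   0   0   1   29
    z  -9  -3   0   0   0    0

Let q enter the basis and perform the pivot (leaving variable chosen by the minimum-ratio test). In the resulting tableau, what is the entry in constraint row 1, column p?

-1/5

Ratio test on column q — row 1: 30/2 = 15; row 2: 7/5 = 7/5; row 3: 29/3 = 29/3. Minimum is 7/5 at row 2 (w2 leaves); pivot element 5.
Divide row 2 by 5; eliminate column q from the other rows.
Row 1 update in column p: 1 − 2·(3/5) = -1/5.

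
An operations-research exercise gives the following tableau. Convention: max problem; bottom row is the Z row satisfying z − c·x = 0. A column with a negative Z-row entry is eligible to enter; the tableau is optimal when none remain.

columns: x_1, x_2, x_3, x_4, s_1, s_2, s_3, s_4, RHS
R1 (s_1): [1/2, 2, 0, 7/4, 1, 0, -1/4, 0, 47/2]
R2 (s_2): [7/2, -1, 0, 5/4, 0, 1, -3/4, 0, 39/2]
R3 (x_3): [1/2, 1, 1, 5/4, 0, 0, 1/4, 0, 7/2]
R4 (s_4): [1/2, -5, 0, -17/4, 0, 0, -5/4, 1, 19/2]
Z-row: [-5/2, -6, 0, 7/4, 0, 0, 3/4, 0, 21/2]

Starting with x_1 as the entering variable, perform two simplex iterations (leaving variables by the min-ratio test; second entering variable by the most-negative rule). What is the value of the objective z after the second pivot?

Ratio test on column x_1 — row 1: (47/2)/(1/2) = 47; row 2: (39/2)/(7/2) = 39/7; row 3: (7/2)/(1/2) = 7; row 4: (19/2)/(1/2) = 19. Minimum is 39/7 at row 2 (s_2 leaves); pivot element 7/2.
Pivot on row 2; the Z-row RHS becomes 21/2 − (-5/2)·(39/7) = 171/7.
Next entering variable (most negative Z-row entry -47/7): x_2.
Ratio test on column x_2 — row 1: (145/7)/(15/7) = 29/3; row 2: entry -2/7 ≤ 0; row 3: (5/7)/(8/7) = 5/8; row 4: entry -34/7 ≤ 0. Minimum is 5/8 at row 3 (x_3 leaves); pivot element 8/7.
After the second pivot the Z-row RHS is 171/7 − (-47/7)·(5/8) = 229/8.

229/8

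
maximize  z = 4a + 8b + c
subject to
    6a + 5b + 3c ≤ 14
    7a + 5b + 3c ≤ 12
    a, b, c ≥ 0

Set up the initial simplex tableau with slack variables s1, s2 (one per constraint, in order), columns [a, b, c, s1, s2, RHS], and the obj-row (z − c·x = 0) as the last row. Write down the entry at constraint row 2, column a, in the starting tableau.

Constraint 2 has coefficient 7 on a.

7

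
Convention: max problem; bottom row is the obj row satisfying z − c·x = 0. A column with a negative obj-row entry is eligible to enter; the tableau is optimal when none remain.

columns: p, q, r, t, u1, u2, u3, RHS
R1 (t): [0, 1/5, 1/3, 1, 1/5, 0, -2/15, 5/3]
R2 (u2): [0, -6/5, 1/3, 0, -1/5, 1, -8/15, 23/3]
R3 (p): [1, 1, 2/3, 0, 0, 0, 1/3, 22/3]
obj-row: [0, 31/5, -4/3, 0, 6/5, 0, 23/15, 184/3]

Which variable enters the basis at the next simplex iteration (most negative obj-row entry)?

Negative obj-row entries: r: -4/3.
The most negative is -4/3 in column r, so r enters.

r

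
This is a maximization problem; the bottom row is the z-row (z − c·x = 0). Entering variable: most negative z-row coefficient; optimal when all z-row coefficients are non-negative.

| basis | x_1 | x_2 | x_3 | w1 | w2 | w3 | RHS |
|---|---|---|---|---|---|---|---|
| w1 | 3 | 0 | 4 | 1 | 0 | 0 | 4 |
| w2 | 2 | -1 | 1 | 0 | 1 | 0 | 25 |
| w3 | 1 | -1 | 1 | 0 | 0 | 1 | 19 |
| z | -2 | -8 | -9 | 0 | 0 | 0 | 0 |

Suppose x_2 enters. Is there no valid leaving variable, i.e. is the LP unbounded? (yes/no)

yes

Every constraint-row entry in column x_2 is ≤ 0, so increasing x_2 is unbounded.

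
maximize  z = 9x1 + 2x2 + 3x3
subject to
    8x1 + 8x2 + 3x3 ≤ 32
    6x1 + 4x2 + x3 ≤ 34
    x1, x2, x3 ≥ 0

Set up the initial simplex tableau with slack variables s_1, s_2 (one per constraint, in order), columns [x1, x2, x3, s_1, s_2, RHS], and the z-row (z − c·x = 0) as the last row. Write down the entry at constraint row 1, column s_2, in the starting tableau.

Slack s_2 belongs to constraint 2; its column is the unit vector e_2, so the entry in row 1 is 0.

0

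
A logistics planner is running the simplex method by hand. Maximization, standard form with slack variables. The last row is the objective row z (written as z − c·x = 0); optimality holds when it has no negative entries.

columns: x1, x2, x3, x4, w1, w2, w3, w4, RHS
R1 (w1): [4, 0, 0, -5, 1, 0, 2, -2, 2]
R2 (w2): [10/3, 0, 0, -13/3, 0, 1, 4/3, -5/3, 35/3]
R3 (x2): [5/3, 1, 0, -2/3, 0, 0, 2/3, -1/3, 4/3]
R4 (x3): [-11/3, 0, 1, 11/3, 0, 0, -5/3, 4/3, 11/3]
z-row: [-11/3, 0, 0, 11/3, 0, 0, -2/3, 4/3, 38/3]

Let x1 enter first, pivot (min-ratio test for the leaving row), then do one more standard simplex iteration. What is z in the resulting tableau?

252/17

Ratio test on column x1 — row 1: 2/4 = 1/2; row 2: (35/3)/(10/3) = 7/2; row 3: (4/3)/(5/3) = 4/5; row 4: entry -11/3 ≤ 0. Minimum is 1/2 at row 1 (w1 leaves); pivot element 4.
Pivot on row 1; the z-row RHS becomes 38/3 − (-11/3)·(1/2) = 29/2.
Next entering variable (most negative z-row entry -11/12): x4.
Ratio test on column x4 — row 1: entry -5/4 ≤ 0; row 2: entry -1/6 ≤ 0; row 3: (1/2)/(17/12) = 6/17; row 4: entry -11/12 ≤ 0. Minimum is 6/17 at row 3 (x2 leaves); pivot element 17/12.
After the second pivot the z-row RHS is 29/2 − (-11/12)·(6/17) = 252/17.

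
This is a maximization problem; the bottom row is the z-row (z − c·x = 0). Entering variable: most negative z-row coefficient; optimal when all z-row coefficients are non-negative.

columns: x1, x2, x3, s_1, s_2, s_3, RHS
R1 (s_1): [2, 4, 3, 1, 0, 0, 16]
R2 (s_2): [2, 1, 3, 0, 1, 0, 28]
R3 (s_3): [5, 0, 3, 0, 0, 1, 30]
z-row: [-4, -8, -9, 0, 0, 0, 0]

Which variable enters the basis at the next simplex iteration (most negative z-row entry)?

Negative z-row entries: x1: -4, x2: -8, x3: -9.
The most negative is -9 in column x3, so x3 enters.

x3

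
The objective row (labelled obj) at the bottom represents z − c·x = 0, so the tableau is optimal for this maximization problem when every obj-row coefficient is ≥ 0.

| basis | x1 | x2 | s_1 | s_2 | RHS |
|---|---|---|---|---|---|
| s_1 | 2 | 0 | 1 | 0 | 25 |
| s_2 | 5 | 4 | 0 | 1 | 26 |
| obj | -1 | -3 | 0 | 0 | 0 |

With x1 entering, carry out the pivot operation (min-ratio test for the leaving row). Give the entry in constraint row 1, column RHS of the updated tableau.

73/5

Ratio test on column x1 — row 1: 25/2 = 25/2; row 2: 26/5 = 26/5. Minimum is 26/5 at row 2 (s_2 leaves); pivot element 5.
Divide row 2 by 5; eliminate column x1 from the other rows.
Row 1 update in column RHS: 25 − 2·(26/5) = 73/5.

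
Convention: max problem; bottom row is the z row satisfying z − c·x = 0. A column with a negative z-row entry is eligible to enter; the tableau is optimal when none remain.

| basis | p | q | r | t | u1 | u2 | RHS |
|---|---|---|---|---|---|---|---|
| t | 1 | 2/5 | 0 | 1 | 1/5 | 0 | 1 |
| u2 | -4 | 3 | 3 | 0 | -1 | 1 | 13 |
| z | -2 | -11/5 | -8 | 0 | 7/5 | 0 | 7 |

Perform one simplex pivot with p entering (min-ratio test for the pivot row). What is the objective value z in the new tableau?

9

Ratio test on column p — row 1: 1/1 = 1; row 2: entry -4 ≤ 0. Minimum is 1 at row 1 (t leaves); pivot element 1.
Pivot on row 1; the z-row RHS becomes 7 − (-2)·1 = 9.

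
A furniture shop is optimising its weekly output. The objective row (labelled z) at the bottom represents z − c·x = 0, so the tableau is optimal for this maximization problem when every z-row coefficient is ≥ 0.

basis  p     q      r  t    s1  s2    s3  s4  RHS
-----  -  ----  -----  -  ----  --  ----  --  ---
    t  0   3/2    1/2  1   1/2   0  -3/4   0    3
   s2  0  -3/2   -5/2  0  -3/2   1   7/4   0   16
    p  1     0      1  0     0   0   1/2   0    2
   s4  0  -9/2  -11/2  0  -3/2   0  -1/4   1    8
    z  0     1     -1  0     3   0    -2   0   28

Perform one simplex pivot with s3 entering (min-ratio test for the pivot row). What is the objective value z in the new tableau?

Ratio test on column s3 — row 1: entry -3/4 ≤ 0; row 2: 16/(7/4) = 64/7; row 3: 2/(1/2) = 4; row 4: entry -1/4 ≤ 0. Minimum is 4 at row 3 (p leaves); pivot element 1/2.
Pivot on row 3; the z-row RHS becomes 28 − (-2)·4 = 36.

36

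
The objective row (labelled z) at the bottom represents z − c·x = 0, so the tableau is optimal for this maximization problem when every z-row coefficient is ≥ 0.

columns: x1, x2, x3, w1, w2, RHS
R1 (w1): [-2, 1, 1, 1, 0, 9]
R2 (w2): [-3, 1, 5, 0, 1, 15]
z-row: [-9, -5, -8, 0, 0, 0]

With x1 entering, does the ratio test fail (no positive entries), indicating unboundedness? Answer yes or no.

yes

Every constraint-row entry in column x1 is ≤ 0, so increasing x1 is unbounded.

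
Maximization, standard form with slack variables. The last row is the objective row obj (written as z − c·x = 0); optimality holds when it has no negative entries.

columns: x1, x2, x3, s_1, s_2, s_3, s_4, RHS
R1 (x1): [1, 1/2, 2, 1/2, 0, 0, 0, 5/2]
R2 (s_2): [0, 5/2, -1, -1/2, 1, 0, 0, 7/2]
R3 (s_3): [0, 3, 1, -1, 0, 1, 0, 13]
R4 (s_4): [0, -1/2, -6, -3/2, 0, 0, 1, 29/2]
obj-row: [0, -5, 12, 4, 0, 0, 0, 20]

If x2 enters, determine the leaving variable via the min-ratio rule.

Column x2 entries and ratios — x1: (5/2)/(1/2) = 5; s_2: (7/2)/(5/2) = 7/5; s_3: 13/3 = 13/3; s_4: -1/2 ≤ 0, skip.
Smallest ratio is 7/5 in the row of s_2, so s_2 leaves.

s_2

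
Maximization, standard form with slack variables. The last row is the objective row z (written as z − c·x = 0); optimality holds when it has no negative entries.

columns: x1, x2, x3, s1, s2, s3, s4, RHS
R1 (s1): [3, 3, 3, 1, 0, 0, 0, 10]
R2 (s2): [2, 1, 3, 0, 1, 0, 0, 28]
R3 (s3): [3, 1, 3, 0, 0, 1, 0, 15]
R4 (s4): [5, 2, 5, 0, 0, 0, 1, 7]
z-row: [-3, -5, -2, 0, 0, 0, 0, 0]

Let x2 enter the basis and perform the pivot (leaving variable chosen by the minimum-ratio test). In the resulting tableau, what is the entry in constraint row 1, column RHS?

10/3

Ratio test on column x2 — row 1: 10/3 = 10/3; row 2: 28/1 = 28; row 3: 15/1 = 15; row 4: 7/2 = 7/2. Minimum is 10/3 at row 1 (s1 leaves); pivot element 3.
Divide row 1 by 3; eliminate column x2 from the other rows.
In the new row 1, the RHS entry is the old entry divided by the pivot: 10/3 = 10/3.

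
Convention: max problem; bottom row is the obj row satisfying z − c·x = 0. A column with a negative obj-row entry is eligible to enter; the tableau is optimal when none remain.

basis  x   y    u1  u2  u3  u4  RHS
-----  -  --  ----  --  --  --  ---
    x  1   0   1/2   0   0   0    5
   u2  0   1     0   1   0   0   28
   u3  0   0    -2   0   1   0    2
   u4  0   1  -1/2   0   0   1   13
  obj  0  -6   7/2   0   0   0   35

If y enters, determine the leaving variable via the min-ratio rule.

u4

Column y entries and ratios — x: 0 ≤ 0, skip; u2: 28/1 = 28; u3: 0 ≤ 0, skip; u4: 13/1 = 13.
Smallest ratio is 13 in the row of u4, so u4 leaves.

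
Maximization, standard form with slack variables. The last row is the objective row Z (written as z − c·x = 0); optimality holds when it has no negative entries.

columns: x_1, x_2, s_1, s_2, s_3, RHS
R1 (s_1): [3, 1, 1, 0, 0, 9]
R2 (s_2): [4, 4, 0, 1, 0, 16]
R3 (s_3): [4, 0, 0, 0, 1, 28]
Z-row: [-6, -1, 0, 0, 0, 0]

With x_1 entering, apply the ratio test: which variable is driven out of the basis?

Column x_1 entries and ratios — s_1: 9/3 = 3; s_2: 16/4 = 4; s_3: 28/4 = 7.
Smallest ratio is 3 in the row of s_1, so s_1 leaves.

s_1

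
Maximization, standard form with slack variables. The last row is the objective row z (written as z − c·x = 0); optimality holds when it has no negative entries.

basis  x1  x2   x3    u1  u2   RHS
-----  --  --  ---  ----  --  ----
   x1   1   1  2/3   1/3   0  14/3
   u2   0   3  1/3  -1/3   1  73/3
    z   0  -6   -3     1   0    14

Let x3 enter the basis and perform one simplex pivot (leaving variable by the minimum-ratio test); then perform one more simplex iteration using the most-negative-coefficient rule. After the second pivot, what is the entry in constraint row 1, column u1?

Ratio test on column x3 — row 1: (14/3)/(2/3) = 7; row 2: (73/3)/(1/3) = 73. Minimum is 7 at row 1 (x1 leaves); pivot element 2/3.
Divide row 1 by 2/3; eliminate column x3 from the other rows.
Second iteration: most negative z-row entry is -3/2 in column x2, so x2 enters.
Ratio test on column x2 — row 1: 7/(3/2) = 14/3; row 2: 22/(5/2) = 44/5. Minimum is 14/3 at row 1 (x3 leaves); pivot element 3/2.
Divide row 1 by 3/2; eliminate column x2 from the other rows.
After both pivots, the entry at constraint row 1, column u1 is 1/3.

1/3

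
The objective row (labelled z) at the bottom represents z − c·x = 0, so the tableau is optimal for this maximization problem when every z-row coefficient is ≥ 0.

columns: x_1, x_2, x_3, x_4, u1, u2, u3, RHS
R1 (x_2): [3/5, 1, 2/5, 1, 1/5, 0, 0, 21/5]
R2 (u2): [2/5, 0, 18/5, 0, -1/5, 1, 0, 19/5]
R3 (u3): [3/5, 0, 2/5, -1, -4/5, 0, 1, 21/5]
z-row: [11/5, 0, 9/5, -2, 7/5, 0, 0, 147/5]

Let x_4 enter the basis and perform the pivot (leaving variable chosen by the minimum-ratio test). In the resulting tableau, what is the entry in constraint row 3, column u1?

Ratio test on column x_4 — row 1: (21/5)/1 = 21/5; row 2: entry 0 ≤ 0; row 3: entry -1 ≤ 0. Minimum is 21/5 at row 1 (x_2 leaves); pivot element 1.
Divide row 1 by 1; eliminate column x_4 from the other rows.
Row 3 update in column u1: -4/5 − (-1)·(1/5) = -3/5.

-3/5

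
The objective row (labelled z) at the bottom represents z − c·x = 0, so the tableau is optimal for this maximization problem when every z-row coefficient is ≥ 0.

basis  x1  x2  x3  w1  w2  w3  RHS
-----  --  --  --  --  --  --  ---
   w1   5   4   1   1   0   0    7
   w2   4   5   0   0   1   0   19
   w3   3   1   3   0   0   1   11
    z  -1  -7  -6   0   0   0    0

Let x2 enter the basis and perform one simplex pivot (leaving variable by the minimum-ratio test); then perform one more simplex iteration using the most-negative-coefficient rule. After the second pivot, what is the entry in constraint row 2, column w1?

Ratio test on column x2 — row 1: 7/4 = 7/4; row 2: 19/5 = 19/5; row 3: 11/1 = 11. Minimum is 7/4 at row 1 (w1 leaves); pivot element 4.
Divide row 1 by 4; eliminate column x2 from the other rows.
Second iteration: most negative z-row entry is -17/4 in column x3, so x3 enters.
Ratio test on column x3 — row 1: (7/4)/(1/4) = 7; row 2: entry -5/4 ≤ 0; row 3: (37/4)/(11/4) = 37/11. Minimum is 37/11 at row 3 (w3 leaves); pivot element 11/4.
Divide row 3 by 11/4; eliminate column x3 from the other rows.
After both pivots, the entry at constraint row 2, column w1 is -15/11.

-15/11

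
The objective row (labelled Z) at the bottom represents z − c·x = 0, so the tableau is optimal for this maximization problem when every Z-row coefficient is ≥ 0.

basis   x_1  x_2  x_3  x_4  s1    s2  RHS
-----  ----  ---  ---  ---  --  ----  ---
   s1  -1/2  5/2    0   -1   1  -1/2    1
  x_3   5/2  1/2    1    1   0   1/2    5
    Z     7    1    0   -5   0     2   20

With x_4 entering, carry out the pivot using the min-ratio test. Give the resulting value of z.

Ratio test on column x_4 — row 1: entry -1 ≤ 0; row 2: 5/1 = 5. Minimum is 5 at row 2 (x_3 leaves); pivot element 1.
Pivot on row 2; the Z-row RHS becomes 20 − (-5)·5 = 45.

45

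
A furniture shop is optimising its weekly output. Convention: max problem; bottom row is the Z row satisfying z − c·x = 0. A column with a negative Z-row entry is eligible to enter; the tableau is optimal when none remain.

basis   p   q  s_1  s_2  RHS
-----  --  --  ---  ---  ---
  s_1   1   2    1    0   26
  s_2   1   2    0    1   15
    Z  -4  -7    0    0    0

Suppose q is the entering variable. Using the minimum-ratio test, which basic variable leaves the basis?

s_2

Column q entries and ratios — s_1: 26/2 = 13; s_2: 15/2 = 15/2.
Smallest ratio is 15/2 in the row of s_2, so s_2 leaves.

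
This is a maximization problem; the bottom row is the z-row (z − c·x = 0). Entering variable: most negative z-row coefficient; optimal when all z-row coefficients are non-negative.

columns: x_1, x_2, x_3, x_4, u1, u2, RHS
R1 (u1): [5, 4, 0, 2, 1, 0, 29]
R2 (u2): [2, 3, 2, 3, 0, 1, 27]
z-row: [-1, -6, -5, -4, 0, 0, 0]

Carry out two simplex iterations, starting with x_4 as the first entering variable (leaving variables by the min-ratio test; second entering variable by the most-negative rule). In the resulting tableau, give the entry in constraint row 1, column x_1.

Ratio test on column x_4 — row 1: 29/2 = 29/2; row 2: 27/3 = 9. Minimum is 9 at row 2 (u2 leaves); pivot element 3.
Divide row 2 by 3; eliminate column x_4 from the other rows.
Second iteration: most negative z-row entry is -7/3 in column x_3, so x_3 enters.
Ratio test on column x_3 — row 1: entry -4/3 ≤ 0; row 2: 9/(2/3) = 27/2. Minimum is 27/2 at row 2 (x_4 leaves); pivot element 2/3.
Divide row 2 by 2/3; eliminate column x_3 from the other rows.
After both pivots, the entry at constraint row 1, column x_1 is 5.

5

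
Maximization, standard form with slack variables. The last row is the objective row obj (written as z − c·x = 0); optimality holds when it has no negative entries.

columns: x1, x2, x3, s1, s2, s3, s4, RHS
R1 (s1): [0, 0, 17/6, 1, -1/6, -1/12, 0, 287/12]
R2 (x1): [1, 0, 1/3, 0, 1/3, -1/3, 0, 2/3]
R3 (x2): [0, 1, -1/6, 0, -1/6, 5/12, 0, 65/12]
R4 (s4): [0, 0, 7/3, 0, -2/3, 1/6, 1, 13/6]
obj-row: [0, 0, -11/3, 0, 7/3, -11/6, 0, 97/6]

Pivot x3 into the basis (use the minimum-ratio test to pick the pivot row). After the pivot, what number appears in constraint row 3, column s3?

Ratio test on column x3 — row 1: (287/12)/(17/6) = 287/34; row 2: (2/3)/(1/3) = 2; row 3: entry -1/6 ≤ 0; row 4: (13/6)/(7/3) = 13/14. Minimum is 13/14 at row 4 (s4 leaves); pivot element 7/3.
Divide row 4 by 7/3; eliminate column x3 from the other rows.
Row 3 update in column s3: 5/12 − (-1/6)·(1/14) = 3/7.

3/7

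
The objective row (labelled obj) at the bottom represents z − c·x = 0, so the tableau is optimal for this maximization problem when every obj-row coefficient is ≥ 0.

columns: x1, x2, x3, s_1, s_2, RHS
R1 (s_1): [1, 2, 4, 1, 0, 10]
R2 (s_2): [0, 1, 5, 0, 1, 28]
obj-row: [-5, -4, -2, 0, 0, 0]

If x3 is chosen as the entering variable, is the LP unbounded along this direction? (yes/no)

no

Column x3 has positive entries in row(s) 1, 2, so the ratio test bounds it — not unbounded.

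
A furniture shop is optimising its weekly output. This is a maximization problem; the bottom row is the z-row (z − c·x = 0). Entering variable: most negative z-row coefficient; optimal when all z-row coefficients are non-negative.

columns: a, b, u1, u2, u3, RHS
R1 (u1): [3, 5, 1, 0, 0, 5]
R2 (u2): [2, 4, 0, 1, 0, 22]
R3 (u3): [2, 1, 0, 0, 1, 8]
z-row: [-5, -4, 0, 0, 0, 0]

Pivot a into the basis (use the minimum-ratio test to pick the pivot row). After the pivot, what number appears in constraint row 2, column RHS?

56/3

Ratio test on column a — row 1: 5/3 = 5/3; row 2: 22/2 = 11; row 3: 8/2 = 4. Minimum is 5/3 at row 1 (u1 leaves); pivot element 3.
Divide row 1 by 3; eliminate column a from the other rows.
Row 2 update in column RHS: 22 − 2·(5/3) = 56/3.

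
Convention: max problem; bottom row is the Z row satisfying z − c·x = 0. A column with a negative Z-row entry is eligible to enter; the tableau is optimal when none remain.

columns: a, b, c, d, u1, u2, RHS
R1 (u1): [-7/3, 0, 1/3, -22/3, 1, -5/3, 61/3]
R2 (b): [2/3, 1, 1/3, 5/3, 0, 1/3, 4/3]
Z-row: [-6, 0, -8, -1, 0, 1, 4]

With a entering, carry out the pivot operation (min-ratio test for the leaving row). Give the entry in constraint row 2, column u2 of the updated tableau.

Ratio test on column a — row 1: entry -7/3 ≤ 0; row 2: (4/3)/(2/3) = 2. Minimum is 2 at row 2 (b leaves); pivot element 2/3.
Divide row 2 by 2/3; eliminate column a from the other rows.
In the new row 2, the u2 entry is the old entry divided by the pivot: (1/3)/(2/3) = 1/2.

1/2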